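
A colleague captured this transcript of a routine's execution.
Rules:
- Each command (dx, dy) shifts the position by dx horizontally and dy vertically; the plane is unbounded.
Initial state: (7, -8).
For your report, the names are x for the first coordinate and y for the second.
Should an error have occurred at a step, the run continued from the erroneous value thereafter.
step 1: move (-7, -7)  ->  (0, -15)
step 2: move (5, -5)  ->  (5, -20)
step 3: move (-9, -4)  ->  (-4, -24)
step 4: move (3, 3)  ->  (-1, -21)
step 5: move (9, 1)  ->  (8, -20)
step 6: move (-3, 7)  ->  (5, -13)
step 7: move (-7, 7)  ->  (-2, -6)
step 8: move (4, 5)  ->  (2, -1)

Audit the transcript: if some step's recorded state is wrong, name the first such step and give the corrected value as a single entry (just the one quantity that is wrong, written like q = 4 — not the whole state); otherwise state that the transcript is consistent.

no error

step 1: x = 7 + (-7) = 0, y = -8 + (-7) = -15 -> no discrepancy
step 2: x = 0 + (5) = 5, y = -15 + (-5) = -20 -> exactly as logged
step 3: x = 5 + (-9) = -4, y = -20 + (-4) = -24 -> agrees with the transcript
step 4: x = -4 + (3) = -1, y = -24 + (3) = -21 -> no discrepancy
step 5: x = -1 + (9) = 8, y = -21 + (1) = -20 -> in agreement
step 6: x = 8 + (-3) = 5, y = -20 + (7) = -13 -> matches
step 7: x = 5 + (-7) = -2, y = -13 + (7) = -6 -> agrees with the transcript
step 8: x = -2 + (4) = 2, y = -6 + (5) = -1 -> in agreement
Every step is consistent.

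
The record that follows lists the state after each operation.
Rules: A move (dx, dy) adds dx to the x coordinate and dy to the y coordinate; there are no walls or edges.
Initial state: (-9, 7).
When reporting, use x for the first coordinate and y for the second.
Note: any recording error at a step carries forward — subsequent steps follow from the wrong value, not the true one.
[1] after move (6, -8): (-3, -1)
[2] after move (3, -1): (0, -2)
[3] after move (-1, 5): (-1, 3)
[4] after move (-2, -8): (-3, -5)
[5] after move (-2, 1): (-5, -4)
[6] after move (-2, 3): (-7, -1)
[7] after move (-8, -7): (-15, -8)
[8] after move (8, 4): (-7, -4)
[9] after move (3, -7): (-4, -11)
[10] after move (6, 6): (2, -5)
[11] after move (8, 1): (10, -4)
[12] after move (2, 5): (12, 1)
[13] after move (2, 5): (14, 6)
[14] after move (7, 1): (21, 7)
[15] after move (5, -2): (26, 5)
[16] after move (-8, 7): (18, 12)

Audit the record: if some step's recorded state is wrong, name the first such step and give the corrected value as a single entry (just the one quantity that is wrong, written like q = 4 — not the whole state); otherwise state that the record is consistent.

no error

Step 1: x = -9 + (6) = -3, y = 7 + (-8) = -1 — consistent with the record.
Step 2: x = -3 + (3) = 0, y = -1 + (-1) = -2 — verified.
Step 3: x = 0 + (-1) = -1, y = -2 + (5) = 3 — matches.
Step 4: x = -1 + (-2) = -3, y = 3 + (-8) = -5 — confirmed correct.
Step 5: x = -3 + (-2) = -5, y = -5 + (1) = -4 — exactly as logged.
Step 6: x = -5 + (-2) = -7, y = -4 + (3) = -1 — consistent with the record.
Step 7: x = -7 + (-8) = -15, y = -1 + (-7) = -8 — checks out.
Step 8: x = -15 + (8) = -7, y = -8 + (4) = -4 — exactly as logged.
Step 9: x = -7 + (3) = -4, y = -4 + (-7) = -11 — in agreement.
Step 10: x = -4 + (6) = 2, y = -11 + (6) = -5 — confirmed correct.
Step 11: x = 2 + (8) = 10, y = -5 + (1) = -4 — exactly as logged.
Step 12: x = 10 + (2) = 12, y = -4 + (5) = 1 — matches.
Step 13: x = 12 + (2) = 14, y = 1 + (5) = 6 — confirmed correct.
Step 14: x = 14 + (7) = 21, y = 6 + (1) = 7 — agrees with the record.
Step 15: x = 21 + (5) = 26, y = 7 + (-2) = 5 — consistent with the record.
Step 16: x = 26 + (-8) = 18, y = 5 + (7) = 12 — verified.
All steps check out; nothing to correct.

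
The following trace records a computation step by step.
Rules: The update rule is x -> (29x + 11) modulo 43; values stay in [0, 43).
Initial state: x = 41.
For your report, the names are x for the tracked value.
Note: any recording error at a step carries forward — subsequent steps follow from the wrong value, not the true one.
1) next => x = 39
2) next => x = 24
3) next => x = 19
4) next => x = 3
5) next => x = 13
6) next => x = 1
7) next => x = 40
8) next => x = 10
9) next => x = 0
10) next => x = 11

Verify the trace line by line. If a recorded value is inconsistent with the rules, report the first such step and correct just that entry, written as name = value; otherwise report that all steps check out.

Recomputing the run from the initial state:
step 1: x = 39
step 2: x = 24
step 3: x = 19
step 4: x = 3
step 5: x = 12
step 6: x = 15
step 7: x = 16
step 8: x = 2
step 9: x = 26
step 10: x = 34
The first disagreement with the trace is at step 5, where the value should be x = 12.

step 5, x = 12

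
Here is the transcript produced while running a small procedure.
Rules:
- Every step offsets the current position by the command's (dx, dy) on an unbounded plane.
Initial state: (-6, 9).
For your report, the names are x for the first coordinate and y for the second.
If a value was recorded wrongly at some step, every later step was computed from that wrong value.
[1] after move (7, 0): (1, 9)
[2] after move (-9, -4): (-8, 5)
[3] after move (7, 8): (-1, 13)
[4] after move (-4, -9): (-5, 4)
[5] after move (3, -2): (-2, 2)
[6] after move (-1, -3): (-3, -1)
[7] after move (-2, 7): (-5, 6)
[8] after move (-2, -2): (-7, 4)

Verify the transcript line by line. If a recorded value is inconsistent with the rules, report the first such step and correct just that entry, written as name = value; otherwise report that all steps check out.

step 1: x = -6 + (7) = 1, y = 9 + (0) = 9 -> consistent with the transcript
step 2: x = 1 + (-9) = -8, y = 9 + (-4) = 5 -> exactly as logged
step 3: x = -8 + (7) = -1, y = 5 + (8) = 13 -> exactly as logged
step 4: x = -1 + (-4) = -5, y = 13 + (-9) = 4 -> in agreement
step 5: x = -5 + (3) = -2, y = 4 + (-2) = 2 -> verified
step 6: x = -2 + (-1) = -3, y = 2 + (-3) = -1 -> exactly as logged
step 7: x = -3 + (-2) = -5, y = -1 + (7) = 6 -> matches
step 8: x = -5 + (-2) = -7, y = 6 + (-2) = 4 -> exactly as logged
All entries verified; no error found.

no error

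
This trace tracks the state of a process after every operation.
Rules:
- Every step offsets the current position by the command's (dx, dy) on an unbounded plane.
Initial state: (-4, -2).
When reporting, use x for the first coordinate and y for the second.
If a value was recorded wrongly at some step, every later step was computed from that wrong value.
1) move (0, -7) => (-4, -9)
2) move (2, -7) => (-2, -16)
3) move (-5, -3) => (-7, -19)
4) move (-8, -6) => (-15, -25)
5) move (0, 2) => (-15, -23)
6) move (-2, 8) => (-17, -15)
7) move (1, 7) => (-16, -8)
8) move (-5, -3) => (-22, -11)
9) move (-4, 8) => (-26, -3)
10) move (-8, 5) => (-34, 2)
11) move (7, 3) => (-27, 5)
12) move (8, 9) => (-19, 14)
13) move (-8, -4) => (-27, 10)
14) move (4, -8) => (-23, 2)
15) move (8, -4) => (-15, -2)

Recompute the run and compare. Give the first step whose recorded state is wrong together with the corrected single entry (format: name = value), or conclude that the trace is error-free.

Step 1: x = -4 + (0) = -4, y = -2 + (-7) = -9 — no discrepancy.
Step 2: x = -4 + (2) = -2, y = -9 + (-7) = -16 — no discrepancy.
Step 3: x = -2 + (-5) = -7, y = -16 + (-3) = -19 — checks out.
Step 4: x = -7 + (-8) = -15, y = -19 + (-6) = -25 — no discrepancy.
Step 5: x = -15 + (0) = -15, y = -25 + (2) = -23 — agrees with the trace.
Step 6: x = -15 + (-2) = -17, y = -23 + (8) = -15 — agrees with the trace.
Step 7: x = -17 + (1) = -16, y = -15 + (7) = -8 — exactly as logged.
Step 8: x = -16 + (-5) = -21, y = -8 + (-3) = -11 — the trace has a different value.
So the first discrepancy is step 8, where the right value is x = -21.

step 8, x = -21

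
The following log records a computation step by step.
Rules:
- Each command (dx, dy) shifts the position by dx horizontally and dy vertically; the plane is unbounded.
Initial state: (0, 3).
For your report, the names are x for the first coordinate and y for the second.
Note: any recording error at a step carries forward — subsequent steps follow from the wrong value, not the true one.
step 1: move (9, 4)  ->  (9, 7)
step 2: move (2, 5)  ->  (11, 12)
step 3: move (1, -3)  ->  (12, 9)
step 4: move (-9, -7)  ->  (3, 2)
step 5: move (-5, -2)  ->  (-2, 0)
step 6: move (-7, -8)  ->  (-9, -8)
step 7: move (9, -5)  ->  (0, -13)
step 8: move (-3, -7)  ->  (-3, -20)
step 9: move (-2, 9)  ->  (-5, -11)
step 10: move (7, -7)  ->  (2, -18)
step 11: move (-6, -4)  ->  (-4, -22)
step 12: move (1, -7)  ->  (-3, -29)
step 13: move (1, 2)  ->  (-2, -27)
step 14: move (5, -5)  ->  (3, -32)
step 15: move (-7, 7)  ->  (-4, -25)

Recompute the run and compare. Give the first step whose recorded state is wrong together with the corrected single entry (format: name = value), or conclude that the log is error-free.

no error

1. x = 0 + (9) = 9, y = 3 + (4) = 7 (verified)
2. x = 9 + (2) = 11, y = 7 + (5) = 12 (no discrepancy)
3. x = 11 + (1) = 12, y = 12 + (-3) = 9 (matches)
4. x = 12 + (-9) = 3, y = 9 + (-7) = 2 (consistent with the log)
5. x = 3 + (-5) = -2, y = 2 + (-2) = 0 (agrees with the log)
6. x = -2 + (-7) = -9, y = 0 + (-8) = -8 (confirmed correct)
7. x = -9 + (9) = 0, y = -8 + (-5) = -13 (same as recorded)
8. x = 0 + (-3) = -3, y = -13 + (-7) = -20 (confirmed correct)
9. x = -3 + (-2) = -5, y = -20 + (9) = -11 (confirmed correct)
10. x = -5 + (7) = 2, y = -11 + (-7) = -18 (checks out)
11. x = 2 + (-6) = -4, y = -18 + (-4) = -22 (verified)
12. x = -4 + (1) = -3, y = -22 + (-7) = -29 (no discrepancy)
13. x = -3 + (1) = -2, y = -29 + (2) = -27 (exactly as logged)
14. x = -2 + (5) = 3, y = -27 + (-5) = -32 (consistent with the log)
15. x = 3 + (-7) = -4, y = -32 + (7) = -25 (no discrepancy)
No step deviates from the rules.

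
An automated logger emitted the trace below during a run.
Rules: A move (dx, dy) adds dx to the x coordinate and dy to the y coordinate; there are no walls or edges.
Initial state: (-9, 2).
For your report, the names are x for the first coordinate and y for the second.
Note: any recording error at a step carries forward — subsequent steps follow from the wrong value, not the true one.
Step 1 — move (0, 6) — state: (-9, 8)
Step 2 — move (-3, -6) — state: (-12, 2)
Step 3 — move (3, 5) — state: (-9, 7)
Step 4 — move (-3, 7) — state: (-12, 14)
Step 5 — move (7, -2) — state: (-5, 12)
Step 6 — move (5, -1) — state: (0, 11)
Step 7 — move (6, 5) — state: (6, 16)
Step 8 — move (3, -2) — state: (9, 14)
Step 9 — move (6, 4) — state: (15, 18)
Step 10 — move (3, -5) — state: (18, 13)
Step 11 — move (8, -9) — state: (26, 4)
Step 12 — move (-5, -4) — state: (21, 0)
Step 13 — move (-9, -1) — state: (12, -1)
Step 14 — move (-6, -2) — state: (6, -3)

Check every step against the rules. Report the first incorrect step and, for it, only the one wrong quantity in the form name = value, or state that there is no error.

no error

Step 1: x = -9 + (0) = -9, y = 2 + (6) = 8 — same as recorded.
Step 2: x = -9 + (-3) = -12, y = 8 + (-6) = 2 — checks out.
Step 3: x = -12 + (3) = -9, y = 2 + (5) = 7 — verified.
Step 4: x = -9 + (-3) = -12, y = 7 + (7) = 14 — exactly as logged.
Step 5: x = -12 + (7) = -5, y = 14 + (-2) = 12 — same as recorded.
Step 6: x = -5 + (5) = 0, y = 12 + (-1) = 11 — confirmed correct.
Step 7: x = 0 + (6) = 6, y = 11 + (5) = 16 — no discrepancy.
Step 8: x = 6 + (3) = 9, y = 16 + (-2) = 14 — no discrepancy.
Step 9: x = 9 + (6) = 15, y = 14 + (4) = 18 — confirmed correct.
Step 10: x = 15 + (3) = 18, y = 18 + (-5) = 13 — verified.
Step 11: x = 18 + (8) = 26, y = 13 + (-9) = 4 — confirmed correct.
Step 12: x = 26 + (-5) = 21, y = 4 + (-4) = 0 — checks out.
Step 13: x = 21 + (-9) = 12, y = 0 + (-1) = -1 — same as recorded.
Step 14: x = 12 + (-6) = 6, y = -1 + (-2) = -3 — confirmed correct.
The recomputation confirms every line.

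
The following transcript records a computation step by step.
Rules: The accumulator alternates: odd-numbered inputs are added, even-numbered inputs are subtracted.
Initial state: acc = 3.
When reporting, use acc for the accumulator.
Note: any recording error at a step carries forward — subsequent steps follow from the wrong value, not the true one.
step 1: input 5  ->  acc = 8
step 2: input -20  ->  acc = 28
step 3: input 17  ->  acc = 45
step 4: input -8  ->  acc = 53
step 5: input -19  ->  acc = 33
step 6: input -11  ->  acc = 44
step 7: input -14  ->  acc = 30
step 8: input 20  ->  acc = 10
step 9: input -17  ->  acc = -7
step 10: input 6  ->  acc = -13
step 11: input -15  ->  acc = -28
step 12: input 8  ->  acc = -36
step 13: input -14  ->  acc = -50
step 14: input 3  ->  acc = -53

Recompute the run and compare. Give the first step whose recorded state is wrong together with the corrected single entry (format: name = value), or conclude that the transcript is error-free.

1. acc = 3 + 5 = 8 (in agreement)
2. acc = 8 - -20 = 28 (verified)
3. acc = 28 + 17 = 45 (in agreement)
4. acc = 45 - -8 = 53 (in agreement)
5. acc = 53 + -19 = 34 (not what was recorded)
The earliest wrong entry is at step 5: it should read acc = 34.

step 5, acc = 34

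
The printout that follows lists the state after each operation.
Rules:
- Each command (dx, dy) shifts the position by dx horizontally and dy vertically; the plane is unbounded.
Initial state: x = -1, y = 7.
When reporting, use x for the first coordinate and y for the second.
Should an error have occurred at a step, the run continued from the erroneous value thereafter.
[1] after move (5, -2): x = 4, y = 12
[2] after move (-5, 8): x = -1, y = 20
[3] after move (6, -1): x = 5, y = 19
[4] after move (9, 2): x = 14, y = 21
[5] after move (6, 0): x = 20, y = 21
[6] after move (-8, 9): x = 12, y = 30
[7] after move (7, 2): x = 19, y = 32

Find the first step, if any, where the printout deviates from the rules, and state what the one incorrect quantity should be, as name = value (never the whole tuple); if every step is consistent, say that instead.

Recomputing the run from the initial state:
step 1: x = 4, y = 5
step 2: x = -1, y = 13
step 3: x = 5, y = 12
step 4: x = 14, y = 14
step 5: x = 20, y = 14
step 6: x = 12, y = 23
step 7: x = 19, y = 25
The first disagreement with the printout is at step 1, where the value should be y = 5.

step 1, y = 5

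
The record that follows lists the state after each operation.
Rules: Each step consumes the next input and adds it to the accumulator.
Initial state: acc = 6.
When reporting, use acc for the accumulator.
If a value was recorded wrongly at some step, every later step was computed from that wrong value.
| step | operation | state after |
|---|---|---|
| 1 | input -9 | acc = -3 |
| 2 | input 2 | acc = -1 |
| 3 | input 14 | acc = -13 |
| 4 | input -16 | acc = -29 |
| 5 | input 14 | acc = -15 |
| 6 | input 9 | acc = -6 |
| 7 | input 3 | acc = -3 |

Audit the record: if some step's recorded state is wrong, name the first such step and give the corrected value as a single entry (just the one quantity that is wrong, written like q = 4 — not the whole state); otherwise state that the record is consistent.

step 3, acc = 13

Recomputing the run from the initial state:
step 1: acc = -3
step 2: acc = -1
step 3: acc = 13
step 4: acc = -3
step 5: acc = 11
step 6: acc = 20
step 7: acc = 23
The first disagreement with the record is at step 3, where the value should be acc = 13.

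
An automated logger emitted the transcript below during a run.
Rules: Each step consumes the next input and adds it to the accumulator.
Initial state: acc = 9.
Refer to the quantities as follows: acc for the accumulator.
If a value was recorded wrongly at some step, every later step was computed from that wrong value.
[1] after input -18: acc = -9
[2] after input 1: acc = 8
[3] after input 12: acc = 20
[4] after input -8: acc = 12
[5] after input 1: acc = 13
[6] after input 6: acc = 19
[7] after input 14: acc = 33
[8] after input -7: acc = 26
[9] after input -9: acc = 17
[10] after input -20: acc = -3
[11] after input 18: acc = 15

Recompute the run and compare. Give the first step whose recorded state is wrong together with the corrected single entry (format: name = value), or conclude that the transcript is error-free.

Step 1: acc = 9 + -18 = -9 — in agreement.
Step 2: acc = -9 + 1 = -8 — the transcript has a different value.
So the first discrepancy is step 2, where the right value is acc = -8.

step 2, acc = -8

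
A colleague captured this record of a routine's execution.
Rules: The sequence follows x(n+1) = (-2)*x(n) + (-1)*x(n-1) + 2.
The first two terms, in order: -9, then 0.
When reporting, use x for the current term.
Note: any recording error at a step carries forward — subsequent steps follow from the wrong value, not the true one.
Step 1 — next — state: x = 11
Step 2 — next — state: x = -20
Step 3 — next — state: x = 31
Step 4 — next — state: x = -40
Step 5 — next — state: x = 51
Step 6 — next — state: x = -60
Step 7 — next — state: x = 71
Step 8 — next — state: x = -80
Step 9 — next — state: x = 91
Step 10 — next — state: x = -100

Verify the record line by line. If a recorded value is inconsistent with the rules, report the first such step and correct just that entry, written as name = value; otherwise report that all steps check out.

Recomputing the run from the initial state:
step 1: x = 11
step 2: x = -20
step 3: x = 31
step 4: x = -40
step 5: x = 51
step 6: x = -60
step 7: x = 71
step 8: x = -80
step 9: x = 91
step 10: x = -100
This matches the record at every step.

no error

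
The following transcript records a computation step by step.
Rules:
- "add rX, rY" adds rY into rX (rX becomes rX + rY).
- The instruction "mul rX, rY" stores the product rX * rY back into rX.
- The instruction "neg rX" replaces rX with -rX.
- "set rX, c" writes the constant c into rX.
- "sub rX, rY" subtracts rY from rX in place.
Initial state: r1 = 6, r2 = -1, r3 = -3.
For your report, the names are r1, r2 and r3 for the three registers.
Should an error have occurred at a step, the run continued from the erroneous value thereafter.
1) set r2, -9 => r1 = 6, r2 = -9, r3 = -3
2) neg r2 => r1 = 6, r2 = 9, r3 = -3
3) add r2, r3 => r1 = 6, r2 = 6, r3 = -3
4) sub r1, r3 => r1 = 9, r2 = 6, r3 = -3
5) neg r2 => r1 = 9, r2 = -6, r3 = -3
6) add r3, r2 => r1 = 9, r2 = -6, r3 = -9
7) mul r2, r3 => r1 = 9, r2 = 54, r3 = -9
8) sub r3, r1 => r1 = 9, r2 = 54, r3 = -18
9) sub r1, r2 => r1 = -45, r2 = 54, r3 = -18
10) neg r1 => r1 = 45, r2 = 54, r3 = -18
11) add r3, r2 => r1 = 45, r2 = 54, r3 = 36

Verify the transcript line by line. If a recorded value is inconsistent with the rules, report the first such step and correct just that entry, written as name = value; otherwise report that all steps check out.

Recomputing the run from the initial state:
step 1: r1 = 6, r2 = -9, r3 = -3
step 2: r1 = 6, r2 = 9, r3 = -3
step 3: r1 = 6, r2 = 6, r3 = -3
step 4: r1 = 9, r2 = 6, r3 = -3
step 5: r1 = 9, r2 = -6, r3 = -3
step 6: r1 = 9, r2 = -6, r3 = -9
step 7: r1 = 9, r2 = 54, r3 = -9
step 8: r1 = 9, r2 = 54, r3 = -18
step 9: r1 = -45, r2 = 54, r3 = -18
step 10: r1 = 45, r2 = 54, r3 = -18
step 11: r1 = 45, r2 = 54, r3 = 36
This matches the transcript at every step.

no error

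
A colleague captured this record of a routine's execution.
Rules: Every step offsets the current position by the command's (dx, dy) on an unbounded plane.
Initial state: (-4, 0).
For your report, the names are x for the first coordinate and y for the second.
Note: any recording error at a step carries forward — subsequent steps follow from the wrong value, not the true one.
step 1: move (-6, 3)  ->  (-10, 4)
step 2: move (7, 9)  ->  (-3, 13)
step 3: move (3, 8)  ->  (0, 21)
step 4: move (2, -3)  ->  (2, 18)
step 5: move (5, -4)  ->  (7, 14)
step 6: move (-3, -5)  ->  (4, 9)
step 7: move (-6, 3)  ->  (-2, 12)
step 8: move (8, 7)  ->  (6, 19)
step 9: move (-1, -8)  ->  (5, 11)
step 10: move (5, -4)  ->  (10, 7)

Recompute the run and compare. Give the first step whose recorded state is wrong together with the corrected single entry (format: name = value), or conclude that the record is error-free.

step 1: x = -4 + (-6) = -10, y = 0 + (3) = 3 -> the record has a different value
First deviation found at step 1; the corrected entry is y = 3.

step 1, y = 3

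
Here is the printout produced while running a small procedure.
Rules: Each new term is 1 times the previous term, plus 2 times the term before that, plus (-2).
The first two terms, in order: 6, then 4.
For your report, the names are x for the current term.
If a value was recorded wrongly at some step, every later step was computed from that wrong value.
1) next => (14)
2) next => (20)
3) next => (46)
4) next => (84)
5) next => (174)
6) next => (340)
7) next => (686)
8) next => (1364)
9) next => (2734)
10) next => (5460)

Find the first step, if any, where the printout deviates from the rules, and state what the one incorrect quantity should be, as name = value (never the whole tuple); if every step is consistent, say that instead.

Recomputing the run from the initial state:
step 1: x = 14
step 2: x = 20
step 3: x = 46
step 4: x = 84
step 5: x = 174
step 6: x = 340
step 7: x = 686
step 8: x = 1364
step 9: x = 2734
step 10: x = 5460
This matches the printout at every step.

no error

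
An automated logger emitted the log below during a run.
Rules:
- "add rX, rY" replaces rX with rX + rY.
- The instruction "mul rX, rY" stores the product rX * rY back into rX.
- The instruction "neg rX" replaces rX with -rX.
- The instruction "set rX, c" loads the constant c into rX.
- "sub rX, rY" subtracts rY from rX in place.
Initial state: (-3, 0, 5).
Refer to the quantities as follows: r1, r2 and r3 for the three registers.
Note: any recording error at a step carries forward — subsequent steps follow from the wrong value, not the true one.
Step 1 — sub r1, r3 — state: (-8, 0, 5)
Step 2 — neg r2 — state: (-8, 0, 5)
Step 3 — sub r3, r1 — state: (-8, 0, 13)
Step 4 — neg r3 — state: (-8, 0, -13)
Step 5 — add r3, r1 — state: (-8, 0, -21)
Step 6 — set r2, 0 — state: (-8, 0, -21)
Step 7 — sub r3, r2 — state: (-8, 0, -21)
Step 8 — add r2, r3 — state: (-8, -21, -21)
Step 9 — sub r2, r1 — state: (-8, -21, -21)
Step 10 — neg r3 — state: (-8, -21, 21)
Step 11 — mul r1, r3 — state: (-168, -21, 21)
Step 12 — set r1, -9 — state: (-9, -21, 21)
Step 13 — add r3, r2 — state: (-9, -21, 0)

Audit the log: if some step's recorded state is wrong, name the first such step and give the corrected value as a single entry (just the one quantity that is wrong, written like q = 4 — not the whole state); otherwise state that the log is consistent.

step 9, r2 = -13

Recomputing the run from the initial state:
step 1: r1 = -8, r2 = 0, r3 = 5
step 2: r1 = -8, r2 = 0, r3 = 5
step 3: r1 = -8, r2 = 0, r3 = 13
step 4: r1 = -8, r2 = 0, r3 = -13
step 5: r1 = -8, r2 = 0, r3 = -21
step 6: r1 = -8, r2 = 0, r3 = -21
step 7: r1 = -8, r2 = 0, r3 = -21
step 8: r1 = -8, r2 = -21, r3 = -21
step 9: r1 = -8, r2 = -13, r3 = -21
step 10: r1 = -8, r2 = -13, r3 = 21
step 11: r1 = -168, r2 = -13, r3 = 21
step 12: r1 = -9, r2 = -13, r3 = 21
step 13: r1 = -9, r2 = -13, r3 = 8
The first disagreement with the log is at step 9, where the value should be r2 = -13.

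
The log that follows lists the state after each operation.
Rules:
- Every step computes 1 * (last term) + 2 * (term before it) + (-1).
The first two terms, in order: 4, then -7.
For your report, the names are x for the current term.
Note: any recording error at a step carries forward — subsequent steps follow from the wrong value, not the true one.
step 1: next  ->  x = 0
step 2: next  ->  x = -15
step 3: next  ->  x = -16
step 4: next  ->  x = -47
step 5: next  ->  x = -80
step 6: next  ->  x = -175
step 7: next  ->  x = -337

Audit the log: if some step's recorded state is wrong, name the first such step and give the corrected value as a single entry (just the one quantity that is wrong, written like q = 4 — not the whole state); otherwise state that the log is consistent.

step 7, x = -336

Step 1: x = 1*(-7) + (2)*(4) + (-1) = 0 — verified.
Step 2: x = 1*(0) + (2)*(-7) + (-1) = -15 — exactly as logged.
Step 3: x = 1*(-15) + (2)*(0) + (-1) = -16 — in agreement.
Step 4: x = 1*(-16) + (2)*(-15) + (-1) = -47 — matches.
Step 5: x = 1*(-47) + (2)*(-16) + (-1) = -80 — checks out.
Step 6: x = 1*(-80) + (2)*(-47) + (-1) = -175 — checks out.
Step 7: x = 1*(-175) + (2)*(-80) + (-1) = -336 — the log has a different value.
First deviation found at step 7; the corrected entry is x = -336.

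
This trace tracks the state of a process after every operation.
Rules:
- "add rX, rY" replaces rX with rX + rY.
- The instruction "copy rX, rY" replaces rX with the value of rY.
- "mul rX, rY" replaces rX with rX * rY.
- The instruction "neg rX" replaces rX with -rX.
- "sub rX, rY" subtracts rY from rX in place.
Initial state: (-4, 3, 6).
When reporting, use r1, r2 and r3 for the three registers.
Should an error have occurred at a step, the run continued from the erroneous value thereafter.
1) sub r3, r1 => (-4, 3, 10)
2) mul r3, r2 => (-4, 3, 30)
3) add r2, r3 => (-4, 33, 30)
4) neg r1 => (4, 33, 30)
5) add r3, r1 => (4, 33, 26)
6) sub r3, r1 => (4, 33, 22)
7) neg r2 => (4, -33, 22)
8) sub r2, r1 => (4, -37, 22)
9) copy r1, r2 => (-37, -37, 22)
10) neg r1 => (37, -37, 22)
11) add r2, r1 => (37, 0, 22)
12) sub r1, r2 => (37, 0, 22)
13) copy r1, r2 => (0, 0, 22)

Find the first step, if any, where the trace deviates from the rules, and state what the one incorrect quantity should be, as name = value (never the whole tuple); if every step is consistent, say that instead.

Recomputing the run from the initial state:
step 1: r1 = -4, r2 = 3, r3 = 10
step 2: r1 = -4, r2 = 3, r3 = 30
step 3: r1 = -4, r2 = 33, r3 = 30
step 4: r1 = 4, r2 = 33, r3 = 30
step 5: r1 = 4, r2 = 33, r3 = 34
step 6: r1 = 4, r2 = 33, r3 = 30
step 7: r1 = 4, r2 = -33, r3 = 30
step 8: r1 = 4, r2 = -37, r3 = 30
step 9: r1 = -37, r2 = -37, r3 = 30
step 10: r1 = 37, r2 = -37, r3 = 30
step 11: r1 = 37, r2 = 0, r3 = 30
step 12: r1 = 37, r2 = 0, r3 = 30
step 13: r1 = 0, r2 = 0, r3 = 30
The first disagreement with the trace is at step 5, where the value should be r3 = 34.

step 5, r3 = 34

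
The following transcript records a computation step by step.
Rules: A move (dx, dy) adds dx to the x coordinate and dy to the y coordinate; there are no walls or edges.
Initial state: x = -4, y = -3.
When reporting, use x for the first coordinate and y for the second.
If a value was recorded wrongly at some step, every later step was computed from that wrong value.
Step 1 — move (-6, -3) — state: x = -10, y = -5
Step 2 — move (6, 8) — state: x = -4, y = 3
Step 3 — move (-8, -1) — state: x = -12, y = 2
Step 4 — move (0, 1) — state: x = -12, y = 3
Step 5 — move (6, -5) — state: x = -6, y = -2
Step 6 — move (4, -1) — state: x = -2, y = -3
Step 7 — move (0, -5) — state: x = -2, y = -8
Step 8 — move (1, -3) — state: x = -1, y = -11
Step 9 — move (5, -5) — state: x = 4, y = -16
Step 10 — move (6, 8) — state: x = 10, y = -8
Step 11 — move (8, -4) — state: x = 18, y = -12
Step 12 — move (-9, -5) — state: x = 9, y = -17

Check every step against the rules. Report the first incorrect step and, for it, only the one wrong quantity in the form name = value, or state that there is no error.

step 1, y = -6

Recomputing the run from the initial state:
step 1: x = -10, y = -6
step 2: x = -4, y = 2
step 3: x = -12, y = 1
step 4: x = -12, y = 2
step 5: x = -6, y = -3
step 6: x = -2, y = -4
step 7: x = -2, y = -9
step 8: x = -1, y = -12
step 9: x = 4, y = -17
step 10: x = 10, y = -9
step 11: x = 18, y = -13
step 12: x = 9, y = -18
The first disagreement with the transcript is at step 1, where the value should be y = -6.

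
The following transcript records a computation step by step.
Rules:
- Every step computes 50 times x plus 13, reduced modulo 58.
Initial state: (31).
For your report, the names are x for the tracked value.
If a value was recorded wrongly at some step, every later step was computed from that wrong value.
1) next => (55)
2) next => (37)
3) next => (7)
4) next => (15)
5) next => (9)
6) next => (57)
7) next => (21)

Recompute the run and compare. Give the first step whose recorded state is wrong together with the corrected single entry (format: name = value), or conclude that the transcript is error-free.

1. x = (50*31 + 13) mod 58 = 55 (consistent with the transcript)
2. x = (50*55 + 13) mod 58 = 37 (same as recorded)
3. x = (50*37 + 13) mod 58 = 7 (exactly as logged)
4. x = (50*7 + 13) mod 58 = 15 (checks out)
5. x = (50*15 + 13) mod 58 = 9 (confirmed correct)
6. x = (50*9 + 13) mod 58 = 57 (verified)
7. x = (50*57 + 13) mod 58 = 21 (exactly as logged)
The whole run recomputes cleanly — no discrepancies.

no error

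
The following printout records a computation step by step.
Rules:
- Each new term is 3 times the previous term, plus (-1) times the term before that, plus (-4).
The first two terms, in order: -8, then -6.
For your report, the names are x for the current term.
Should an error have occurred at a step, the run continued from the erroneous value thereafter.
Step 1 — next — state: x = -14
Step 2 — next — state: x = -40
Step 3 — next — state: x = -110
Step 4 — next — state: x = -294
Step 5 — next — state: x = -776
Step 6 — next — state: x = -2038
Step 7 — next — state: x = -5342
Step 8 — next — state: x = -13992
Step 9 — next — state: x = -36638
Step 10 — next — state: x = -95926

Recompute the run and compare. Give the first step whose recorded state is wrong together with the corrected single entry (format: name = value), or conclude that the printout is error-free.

no error

Recomputing the run from the initial state:
step 1: x = -14
step 2: x = -40
step 3: x = -110
step 4: x = -294
step 5: x = -776
step 6: x = -2038
step 7: x = -5342
step 8: x = -13992
step 9: x = -36638
step 10: x = -95926
This matches the printout at every step.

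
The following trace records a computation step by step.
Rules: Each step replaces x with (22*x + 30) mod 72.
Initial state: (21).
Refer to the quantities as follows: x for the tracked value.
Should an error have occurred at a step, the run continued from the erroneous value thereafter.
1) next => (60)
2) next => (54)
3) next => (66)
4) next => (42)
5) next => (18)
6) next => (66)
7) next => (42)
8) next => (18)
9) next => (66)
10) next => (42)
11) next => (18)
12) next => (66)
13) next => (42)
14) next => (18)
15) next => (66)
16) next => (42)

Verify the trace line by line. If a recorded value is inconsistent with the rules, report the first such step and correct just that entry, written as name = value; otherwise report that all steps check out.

step 1: x = (22*21 + 30) mod 72 = 60 -> agrees with the trace
step 2: x = (22*60 + 30) mod 72 = 54 -> checks out
step 3: x = (22*54 + 30) mod 72 = 66 -> consistent with the trace
step 4: x = (22*66 + 30) mod 72 = 42 -> checks out
step 5: x = (22*42 + 30) mod 72 = 18 -> agrees with the trace
step 6: x = (22*18 + 30) mod 72 = 66 -> matches
step 7: x = (22*66 + 30) mod 72 = 42 -> no discrepancy
step 8: x = (22*42 + 30) mod 72 = 18 -> no discrepancy
step 9: x = (22*18 + 30) mod 72 = 66 -> in agreement
step 10: x = (22*66 + 30) mod 72 = 42 -> matches
step 11: x = (22*42 + 30) mod 72 = 18 -> same as recorded
step 12: x = (22*18 + 30) mod 72 = 66 -> verified
step 13: x = (22*66 + 30) mod 72 = 42 -> exactly as logged
step 14: x = (22*42 + 30) mod 72 = 18 -> same as recorded
step 15: x = (22*18 + 30) mod 72 = 66 -> matches
step 16: x = (22*66 + 30) mod 72 = 42 -> verified
All entries verified; no error found.

no error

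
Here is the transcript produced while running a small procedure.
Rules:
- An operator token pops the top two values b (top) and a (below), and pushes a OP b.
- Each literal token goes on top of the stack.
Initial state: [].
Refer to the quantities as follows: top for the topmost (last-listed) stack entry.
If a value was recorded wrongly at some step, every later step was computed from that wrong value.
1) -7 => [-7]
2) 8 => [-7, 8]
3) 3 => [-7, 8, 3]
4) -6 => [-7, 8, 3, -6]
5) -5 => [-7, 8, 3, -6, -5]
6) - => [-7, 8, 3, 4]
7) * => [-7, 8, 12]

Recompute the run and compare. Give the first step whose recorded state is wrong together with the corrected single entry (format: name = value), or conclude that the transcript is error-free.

Recomputing the run from the initial state:
step 1: [-7]
step 2: [-7, 8]
step 3: [-7, 8, 3]
step 4: [-7, 8, 3, -6]
step 5: [-7, 8, 3, -6, -5]
step 6: [-7, 8, 3, -1]
step 7: [-7, 8, -3]
The first disagreement with the transcript is at step 6, where the value should be top = -1.

step 6, top = -1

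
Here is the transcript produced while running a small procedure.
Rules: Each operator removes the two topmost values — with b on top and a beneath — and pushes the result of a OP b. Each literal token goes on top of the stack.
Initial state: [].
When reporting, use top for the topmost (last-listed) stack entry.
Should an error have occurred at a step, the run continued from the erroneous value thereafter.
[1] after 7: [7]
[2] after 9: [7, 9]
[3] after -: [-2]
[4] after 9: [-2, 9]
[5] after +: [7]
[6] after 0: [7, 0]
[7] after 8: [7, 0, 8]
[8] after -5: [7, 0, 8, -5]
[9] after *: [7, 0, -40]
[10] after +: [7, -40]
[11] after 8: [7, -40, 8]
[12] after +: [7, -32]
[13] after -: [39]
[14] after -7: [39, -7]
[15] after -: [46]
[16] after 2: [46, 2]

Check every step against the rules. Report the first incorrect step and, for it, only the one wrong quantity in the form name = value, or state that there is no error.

Step 1: push 7: top = 7 — consistent with the transcript.
Step 2: push 9: top = 9 — same as recorded.
Step 3: 7 - 9 = -2 — matches.
Step 4: push 9: top = 9 — matches.
Step 5: -2 + 9 = 7 — in agreement.
Step 6: push 0: top = 0 — confirmed correct.
Step 7: push 8: top = 8 — confirmed correct.
Step 8: push -5: top = -5 — checks out.
Step 9: 8 * -5 = -40 — no discrepancy.
Step 10: 0 + -40 = -40 — no discrepancy.
Step 11: push 8: top = 8 — in agreement.
Step 12: -40 + 8 = -32 — consistent with the transcript.
Step 13: 7 - -32 = 39 — no discrepancy.
Step 14: push -7: top = -7 — matches.
Step 15: 39 - -7 = 46 — same as recorded.
Step 16: push 2: top = 2 — checks out.
No step deviates from the rules.

no error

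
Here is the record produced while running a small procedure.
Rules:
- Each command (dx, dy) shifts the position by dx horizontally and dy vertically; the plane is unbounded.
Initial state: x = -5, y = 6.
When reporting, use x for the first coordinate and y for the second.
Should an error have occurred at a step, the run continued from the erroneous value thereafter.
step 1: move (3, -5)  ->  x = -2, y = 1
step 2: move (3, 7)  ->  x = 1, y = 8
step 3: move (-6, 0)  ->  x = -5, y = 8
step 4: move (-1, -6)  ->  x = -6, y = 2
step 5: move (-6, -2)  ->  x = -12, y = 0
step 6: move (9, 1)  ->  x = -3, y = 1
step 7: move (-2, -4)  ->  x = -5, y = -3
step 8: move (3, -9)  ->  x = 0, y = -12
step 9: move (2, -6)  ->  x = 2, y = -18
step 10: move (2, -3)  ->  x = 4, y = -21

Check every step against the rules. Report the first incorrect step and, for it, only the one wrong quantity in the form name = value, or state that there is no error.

step 1: x = -5 + (3) = -2, y = 6 + (-5) = 1 -> verified
step 2: x = -2 + (3) = 1, y = 1 + (7) = 8 -> agrees with the record
step 3: x = 1 + (-6) = -5, y = 8 + (0) = 8 -> exactly as logged
step 4: x = -5 + (-1) = -6, y = 8 + (-6) = 2 -> agrees with the record
step 5: x = -6 + (-6) = -12, y = 2 + (-2) = 0 -> verified
step 6: x = -12 + (9) = -3, y = 0 + (1) = 1 -> checks out
step 7: x = -3 + (-2) = -5, y = 1 + (-4) = -3 -> same as recorded
step 8: x = -5 + (3) = -2, y = -3 + (-9) = -12 -> the record disagrees here
Step 8 is the first one off; corrected, x = -2.

step 8, x = -2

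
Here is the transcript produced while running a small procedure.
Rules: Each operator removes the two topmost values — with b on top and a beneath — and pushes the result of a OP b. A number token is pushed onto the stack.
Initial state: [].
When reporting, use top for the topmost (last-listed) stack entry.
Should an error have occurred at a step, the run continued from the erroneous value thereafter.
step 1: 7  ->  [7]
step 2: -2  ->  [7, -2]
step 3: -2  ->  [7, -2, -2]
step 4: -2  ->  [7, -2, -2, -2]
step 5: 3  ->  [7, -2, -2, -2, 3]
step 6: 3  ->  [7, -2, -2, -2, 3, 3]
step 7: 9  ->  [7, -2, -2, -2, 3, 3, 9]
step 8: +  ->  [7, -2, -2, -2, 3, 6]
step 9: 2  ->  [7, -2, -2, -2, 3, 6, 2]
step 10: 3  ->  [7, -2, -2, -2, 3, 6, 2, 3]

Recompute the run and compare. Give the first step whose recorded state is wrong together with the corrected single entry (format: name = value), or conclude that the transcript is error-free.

Recomputing the run from the initial state:
step 1: [7]
step 2: [7, -2]
step 3: [7, -2, -2]
step 4: [7, -2, -2, -2]
step 5: [7, -2, -2, -2, 3]
step 6: [7, -2, -2, -2, 3, 3]
step 7: [7, -2, -2, -2, 3, 3, 9]
step 8: [7, -2, -2, -2, 3, 12]
step 9: [7, -2, -2, -2, 3, 12, 2]
step 10: [7, -2, -2, -2, 3, 12, 2, 3]
The first disagreement with the transcript is at step 8, where the value should be top = 12.

step 8, top = 12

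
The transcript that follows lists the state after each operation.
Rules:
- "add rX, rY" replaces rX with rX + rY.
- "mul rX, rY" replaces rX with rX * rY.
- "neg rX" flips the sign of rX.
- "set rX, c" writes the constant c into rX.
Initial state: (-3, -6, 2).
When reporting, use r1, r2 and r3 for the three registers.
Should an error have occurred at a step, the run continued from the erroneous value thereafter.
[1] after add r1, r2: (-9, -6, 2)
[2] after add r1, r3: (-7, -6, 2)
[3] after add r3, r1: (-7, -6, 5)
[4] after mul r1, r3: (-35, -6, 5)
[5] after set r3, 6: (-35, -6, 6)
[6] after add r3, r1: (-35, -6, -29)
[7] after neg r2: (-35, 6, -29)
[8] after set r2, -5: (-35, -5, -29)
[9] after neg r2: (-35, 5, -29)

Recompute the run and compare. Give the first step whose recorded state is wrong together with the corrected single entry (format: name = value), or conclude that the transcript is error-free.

step 3, r3 = -5

Recomputing the run from the initial state:
step 1: r1 = -9, r2 = -6, r3 = 2
step 2: r1 = -7, r2 = -6, r3 = 2
step 3: r1 = -7, r2 = -6, r3 = -5
step 4: r1 = 35, r2 = -6, r3 = -5
step 5: r1 = 35, r2 = -6, r3 = 6
step 6: r1 = 35, r2 = -6, r3 = 41
step 7: r1 = 35, r2 = 6, r3 = 41
step 8: r1 = 35, r2 = -5, r3 = 41
step 9: r1 = 35, r2 = 5, r3 = 41
The first disagreement with the transcript is at step 3, where the value should be r3 = -5.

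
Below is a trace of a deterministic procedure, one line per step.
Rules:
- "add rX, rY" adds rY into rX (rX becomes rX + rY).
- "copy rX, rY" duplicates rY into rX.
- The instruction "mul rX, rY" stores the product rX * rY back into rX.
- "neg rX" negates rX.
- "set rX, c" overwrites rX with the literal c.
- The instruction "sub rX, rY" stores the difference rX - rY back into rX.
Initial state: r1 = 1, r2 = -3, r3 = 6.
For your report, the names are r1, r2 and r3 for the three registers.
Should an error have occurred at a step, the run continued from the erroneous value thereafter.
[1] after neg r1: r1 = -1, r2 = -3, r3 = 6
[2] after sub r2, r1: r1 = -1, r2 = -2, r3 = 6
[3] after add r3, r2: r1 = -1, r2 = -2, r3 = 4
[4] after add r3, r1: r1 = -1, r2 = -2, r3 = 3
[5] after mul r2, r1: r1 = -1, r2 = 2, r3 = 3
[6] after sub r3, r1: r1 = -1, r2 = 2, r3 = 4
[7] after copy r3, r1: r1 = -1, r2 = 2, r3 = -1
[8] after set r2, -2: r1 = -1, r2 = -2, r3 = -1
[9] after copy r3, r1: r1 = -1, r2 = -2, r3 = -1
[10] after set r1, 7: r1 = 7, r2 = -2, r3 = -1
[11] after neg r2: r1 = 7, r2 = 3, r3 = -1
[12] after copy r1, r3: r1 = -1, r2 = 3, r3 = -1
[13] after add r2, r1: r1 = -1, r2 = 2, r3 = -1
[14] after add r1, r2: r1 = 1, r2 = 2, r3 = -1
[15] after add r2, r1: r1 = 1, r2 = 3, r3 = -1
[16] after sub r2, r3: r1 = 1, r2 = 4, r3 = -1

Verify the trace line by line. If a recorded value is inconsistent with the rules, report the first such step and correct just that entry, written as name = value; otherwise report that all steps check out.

step 11, r2 = 2

1. r1 = -(1) = -1 (consistent with the trace)
2. r2 = -3 - -1 = -2 (in agreement)
3. r3 = 6 + -2 = 4 (same as recorded)
4. r3 = 4 + -1 = 3 (no discrepancy)
5. r2 = -2 * -1 = 2 (same as recorded)
6. r3 = 3 - -1 = 4 (consistent with the trace)
7. r3 = -1 (no discrepancy)
8. r2 = -2 (agrees with the trace)
9. r3 = -1 (in agreement)
10. r1 = 7 (consistent with the trace)
11. r2 = -(-2) = 2 (a discrepancy with the trace)
First deviation found at step 11; the corrected entry is r2 = 2.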